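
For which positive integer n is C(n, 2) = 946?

n(n−1)/2 = 946 ⇒ n(n−1) = 1892. Since 44·43 = 1892, n = 44.

44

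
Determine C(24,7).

346104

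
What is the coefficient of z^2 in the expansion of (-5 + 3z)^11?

-966796875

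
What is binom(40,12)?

5586853480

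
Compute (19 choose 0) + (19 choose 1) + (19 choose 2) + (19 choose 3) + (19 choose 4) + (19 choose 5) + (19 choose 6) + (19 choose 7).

94184

1 + 19 + 171 + 969 + 3876 + 11628 + 27132 + 50388 = 94184.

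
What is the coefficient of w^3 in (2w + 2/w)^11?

675840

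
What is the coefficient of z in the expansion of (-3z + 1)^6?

-18

The general term is C(6,j)·(-3z)^j·(1)^(6-j); the z^1 term has j = 1.
C(6,1) = 6.
Coefficient = C(6,1) · (-3)^1 = 6 · (-3) = -18.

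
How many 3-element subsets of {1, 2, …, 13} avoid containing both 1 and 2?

275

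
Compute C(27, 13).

20058300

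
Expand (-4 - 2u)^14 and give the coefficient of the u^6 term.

12595494912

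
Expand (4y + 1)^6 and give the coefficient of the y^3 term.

1280

The general term is C(6,j)·(4y)^j·(1)^(6-j); the y^3 term has j = 3.
C(6,3) = 20.
Coefficient = C(6,3) · 4^3 = 20 · 64 = 1280.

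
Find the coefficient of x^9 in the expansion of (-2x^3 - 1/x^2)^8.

General term: C(8,j)·(-2x^3)^j·(-1/x^2)^(8-j), with x-exponent 3j − 2(8−j) = 5j − 16.
Set 5j − 16 = 9: j = 5.
C(8,5) = 56; (-2)^5 = -32; (-1)^3 = -1.
Coefficient = 56 · (-32) · (-1) = 1792.

1792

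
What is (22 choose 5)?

26334

C(22,5) = (22·21·20·19·18) / 5! = 3160080 / 120 = 26334.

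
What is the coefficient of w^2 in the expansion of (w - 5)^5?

The general term is C(5,j)·(w)^j·(-5)^(5-j); the w^2 term has j = 2.
C(5,2) = 10.
Coefficient = C(5,2) · (-5)^3 = 10 · (-125) = -1250.

-1250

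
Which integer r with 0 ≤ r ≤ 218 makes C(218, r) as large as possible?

C(218,r) is maximized at r = 218/2 = 109.

109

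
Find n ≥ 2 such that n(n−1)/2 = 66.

n(n−1)/2 = 66 ⇒ n(n−1) = 132. Since 12·11 = 132, n = 12.

12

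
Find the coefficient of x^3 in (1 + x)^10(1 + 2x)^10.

Coefficient of x^3 = Σ_{j} C(10,j)·1^j·C(10,3-j)·2^(3-j) for j from 0 to 3.
= 960 + 1800 + 900 + 120 = 3780.

3780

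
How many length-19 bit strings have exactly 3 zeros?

Choose the 3 positions: C(19,3) = 969.

969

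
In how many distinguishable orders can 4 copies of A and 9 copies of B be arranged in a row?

Choose positions for the A's: C(13,4) = 715.

715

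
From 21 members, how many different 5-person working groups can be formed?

20349

This is C(21,5) = 20349.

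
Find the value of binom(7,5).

C(7,5) = C(7,2) by symmetry.
C(7,2) = (7·6) / 2! = 42 / 2 = 21.

21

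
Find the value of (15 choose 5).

3003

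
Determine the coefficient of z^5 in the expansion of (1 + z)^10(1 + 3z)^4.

Coefficient of z^5 = Σ_{j} C(10,j)·1^j·C(4,5-j)·3^(5-j) for j from 1 to 5.
= 810 + 4860 + 6480 + 2520 + 252 = 14922.

14922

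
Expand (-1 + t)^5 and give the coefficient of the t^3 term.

The general term is C(5,j)·(-1)^j·(t)^(5-j); the t^3 term has j = 2.
C(5,2) = 10.
Coefficient = C(5,2) = 10.

10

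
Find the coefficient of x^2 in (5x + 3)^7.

127575

The general term is C(7,j)·(5x)^j·(3)^(7-j); the x^2 term has j = 2.
C(7,2) = 21.
Coefficient = C(7,2) · 5^2 · 3^5 = 21 · 25 · 243 = 127575.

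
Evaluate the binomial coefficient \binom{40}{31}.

C(40,31) = C(40,9) by symmetry.
C(40,9) = (40·39·38·37·36·35·34·33·32) / 9! = 99225500774400 / 362880 = 273438880.

273438880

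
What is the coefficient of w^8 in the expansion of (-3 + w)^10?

405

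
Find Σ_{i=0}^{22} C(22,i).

4194304

The entries of row 22 sum to 2^22 = 4194304.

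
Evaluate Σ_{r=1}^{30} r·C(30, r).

16106127360

Differentiating (1+x)^30 and setting x=1: Σ r·C(30,r) = 30·2^29 = 16106127360.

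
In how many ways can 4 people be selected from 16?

1820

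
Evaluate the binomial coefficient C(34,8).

18156204

C(34,8) = (34·33·32·31·30·29·28·27) / 8! = 732058145280 / 40320 = 18156204.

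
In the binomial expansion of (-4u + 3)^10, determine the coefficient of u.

-787320

The general term is C(10,j)·(-4u)^j·(3)^(10-j); the u^1 term has j = 1.
C(10,1) = 10.
Coefficient = C(10,1) · (-4)^1 · 3^9 = 10 · (-4) · 19683 = -787320.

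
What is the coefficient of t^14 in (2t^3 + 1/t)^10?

General term: C(10,j)·(2t^3)^j·(1/t)^(10-j), with t-exponent 3j − 1(10−j) = 4j − 10.
Set 4j − 10 = 14: j = 6.
C(10,6) = 210; 2^6 = 64; 1^4 = 1.
Coefficient = 210 · 64 · 1 = 13440.

13440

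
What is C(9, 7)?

36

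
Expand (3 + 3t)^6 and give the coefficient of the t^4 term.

The general term is C(6,j)·(3)^j·(3t)^(6-j); the t^4 term has j = 2.
C(6,2) = 15.
Coefficient = C(6,2) · 3^2 · 3^4 = 15 · 9 · 81 = 10935.

10935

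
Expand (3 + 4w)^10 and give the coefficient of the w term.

787320

The general term is C(10,j)·(3)^j·(4w)^(10-j); the w^1 term has j = 9.
C(10,9) = 10.
Coefficient = C(10,9) · 3^9 · 4^1 = 10 · 19683 · 4 = 787320.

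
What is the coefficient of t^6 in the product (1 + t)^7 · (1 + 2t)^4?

2471

Coefficient of t^6 = Σ_{j} C(7,j)·1^j·C(4,6-j)·2^(6-j) for j from 2 to 6.
= 336 + 1120 + 840 + 168 + 7 = 2471.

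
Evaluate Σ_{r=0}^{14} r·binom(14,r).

114688

Since r·C(14,r) = 14·C(13,r−1), the sum is 14·2^13 = 14·8192 = 114688.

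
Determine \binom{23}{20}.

1771

C(23,20) = C(23,3) by symmetry.
C(23,3) = (23·22·21) / 3! = 10626 / 6 = 1771.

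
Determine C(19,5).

C(19,5) = (19·18·17·16·15) / 5! = 1395360 / 120 = 11628.

11628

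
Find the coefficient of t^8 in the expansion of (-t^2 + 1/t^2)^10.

-120

General term: C(10,j)·(-t^2)^j·(1/t^2)^(10-j), with t-exponent 2j − 2(10−j) = 4j − 20.
Set 4j − 20 = 8: j = 7.
C(10,7) = 120; (-1)^7 = -1; 1^3 = 1.
Coefficient = 120 · (-1) · 1 = -120.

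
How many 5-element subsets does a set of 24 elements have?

42504

C(24,5) = (24·23·22·21·20) / 5! = 5100480 / 120 = 42504.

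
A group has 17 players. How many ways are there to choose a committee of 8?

24310

This is C(17,8) = 24310.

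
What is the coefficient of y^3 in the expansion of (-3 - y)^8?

13608

The general term is C(8,j)·(-3)^j·(-y)^(8-j); the y^3 term has j = 5.
C(8,5) = 56.
Coefficient = C(8,5) · (-3)^5 · (-1)^3 = 56 · (-243) · (-1) = 13608.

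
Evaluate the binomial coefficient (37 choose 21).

C(37,21) = C(37,16) by symmetry.
C(37,16) = (37·36·35·34·33·32·31·30·29·28·27·26·25·24·23·22) / 16! = 269397128065642536960000 / 20922789888000 = 12875774670.

12875774670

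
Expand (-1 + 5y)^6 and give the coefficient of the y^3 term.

-2500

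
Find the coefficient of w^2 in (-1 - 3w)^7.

-189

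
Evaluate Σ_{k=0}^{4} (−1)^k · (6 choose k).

The partial alternating sum Σ_{k=0}^{4} (−1)^k C(6,k) = (−1)^4 C(5,4) = 5.

5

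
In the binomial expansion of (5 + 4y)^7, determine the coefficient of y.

437500

The general term is C(7,j)·(5)^j·(4y)^(7-j); the y^1 term has j = 6.
C(7,6) = 7.
Coefficient = C(7,6) · 5^6 · 4^1 = 7 · 15625 · 4 = 437500.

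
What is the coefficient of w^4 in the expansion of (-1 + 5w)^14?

625625

The general term is C(14,j)·(-1)^j·(5w)^(14-j); the w^4 term has j = 10.
C(14,10) = 1001.
Coefficient = C(14,10) · 5^4 = 1001 · 625 = 625625.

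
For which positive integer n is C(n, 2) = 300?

n(n−1)/2 = 300 ⇒ n(n−1) = 600. Since 25·24 = 600, n = 25.

25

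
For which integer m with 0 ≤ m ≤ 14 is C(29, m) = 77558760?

14

C(29,m) increases on 0 ≤ m ≤ 14. C(29,13) = 67863915 and C(29,14) = 77558760, so m = 14.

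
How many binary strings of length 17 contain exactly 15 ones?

136

Choose the 15 positions: C(17,15) = 136.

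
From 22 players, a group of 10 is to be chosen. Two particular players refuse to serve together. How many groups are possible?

All 10-subsets: C(22,10) = 646646. Those containing both fixed elements: C(20,8) = 125970.
646646 − 125970 = 520676.

520676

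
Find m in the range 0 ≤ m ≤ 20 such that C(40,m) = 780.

C(40,m) increases on 0 ≤ m ≤ 20. C(40,1) = 40 and C(40,2) = 780, so m = 2.

2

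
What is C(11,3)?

165

C(11,3) = (11·10·9) / 3! = 990 / 6 = 165.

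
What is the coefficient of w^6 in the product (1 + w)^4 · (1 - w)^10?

27

Coefficient of w^6 = Σ_{j} C(4,j)·1^j·C(10,6-j)·(-1)^(6-j) for j from 0 to 4.
= 210 + (-1008) + 1260 + (-480) + 45 = 27.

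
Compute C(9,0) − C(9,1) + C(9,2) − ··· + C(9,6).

The partial alternating sum Σ_{k=0}^{6} (−1)^k C(9,k) = (−1)^6 C(8,6) = 28.

28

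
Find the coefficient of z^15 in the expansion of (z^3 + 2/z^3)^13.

11440

General term: C(13,j)·(z^3)^j·(2/z^3)^(13-j), with z-exponent 3j − 3(13−j) = 6j − 39.
Set 6j − 39 = 15: j = 9.
C(13,9) = 715; 1^9 = 1; 2^4 = 16.
Coefficient = 715 · 1 · 16 = 11440.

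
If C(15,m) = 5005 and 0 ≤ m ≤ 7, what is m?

C(15,m) increases on 0 ≤ m ≤ 7. C(15,5) = 3003 and C(15,6) = 5005, so m = 6.

6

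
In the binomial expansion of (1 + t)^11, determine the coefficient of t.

The general term is C(11,j)·(1)^j·(t)^(11-j); the t^1 term has j = 10.
C(11,10) = 11.
Coefficient = C(11,10) = 11.

11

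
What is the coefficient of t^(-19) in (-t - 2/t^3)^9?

-4608

General term: C(9,j)·(-t)^j·(-2/t^3)^(9-j), with t-exponent 1j − 3(9−j) = 4j − 27.
Set 4j − 27 = -19: j = 2.
C(9,2) = 36; (-1)^2 = 1; (-2)^7 = -128.
Coefficient = 36 · 1 · (-128) = -4608.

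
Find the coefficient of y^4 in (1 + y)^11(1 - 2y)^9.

Coefficient of y^4 = Σ_{j} C(11,j)·1^j·C(9,4-j)·(-2)^(4-j) for j from 0 to 4.
= 2016 + (-7392) + 7920 + (-2970) + 330 = -96.

-96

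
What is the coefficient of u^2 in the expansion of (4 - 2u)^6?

15360

The general term is C(6,j)·(4)^j·(-2u)^(6-j); the u^2 term has j = 4.
C(6,4) = 15.
Coefficient = C(6,4) · 4^4 · (-2)^2 = 15 · 256 · 4 = 15360.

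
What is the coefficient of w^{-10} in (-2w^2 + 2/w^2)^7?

General term: C(7,j)·(-2w^2)^j·(2/w^2)^(7-j), with w-exponent 2j − 2(7−j) = 4j − 14.
Set 4j − 14 = -10: j = 1.
C(7,1) = 7; (-2)^1 = -2; 2^6 = 64.
Coefficient = 7 · (-2) · 64 = -896.

-896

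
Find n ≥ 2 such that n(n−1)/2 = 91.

14

n(n−1)/2 = 91 ⇒ n(n−1) = 182. Since 14·13 = 182, n = 14.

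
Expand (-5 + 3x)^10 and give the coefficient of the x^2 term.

158203125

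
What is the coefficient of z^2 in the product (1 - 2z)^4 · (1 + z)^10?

Coefficient of z^2 = Σ_{j} C(4,j)·(-2)^j·C(10,2-j)·1^(2-j) for j from 0 to 2.
= 45 + (-80) + 24 = -11.

-11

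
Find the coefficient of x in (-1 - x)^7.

The general term is C(7,j)·(-1)^j·(-x)^(7-j); the x^1 term has j = 6.
C(7,6) = 7.
Coefficient = C(7,6) · (-1)^1 = 7 · (-1) = -7.

-7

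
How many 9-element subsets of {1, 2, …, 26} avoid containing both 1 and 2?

2778446

All 9-subsets: C(26,9) = 3124550. Those containing both fixed elements: C(24,7) = 346104.
3124550 − 346104 = 2778446.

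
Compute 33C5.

237336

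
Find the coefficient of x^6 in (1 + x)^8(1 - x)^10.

-28

Coefficient of x^6 = Σ_{j} C(8,j)·1^j·C(10,6-j)·(-1)^(6-j) for j from 0 to 6.
= 210 + (-2016) + 5880 + (-6720) + 3150 + (-560) + 28 = -28.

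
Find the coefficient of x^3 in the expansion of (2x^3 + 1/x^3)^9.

4032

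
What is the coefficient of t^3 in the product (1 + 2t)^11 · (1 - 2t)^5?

-80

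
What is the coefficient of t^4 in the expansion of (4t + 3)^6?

34560

The general term is C(6,j)·(4t)^j·(3)^(6-j); the t^4 term has j = 4.
C(6,4) = 15.
Coefficient = C(6,4) · 4^4 · 3^2 = 15 · 256 · 9 = 34560.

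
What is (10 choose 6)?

210

C(10,6) = C(10,4) by symmetry.
C(10,4) = (10·9·8·7) / 4! = 5040 / 24 = 210.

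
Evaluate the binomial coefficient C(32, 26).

906192

C(32,26) = C(32,6) by symmetry.
C(32,6) = (32·31·30·29·28·27) / 6! = 652458240 / 720 = 906192.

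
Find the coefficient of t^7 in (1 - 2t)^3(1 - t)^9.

Coefficient of t^7 = Σ_{j} C(3,j)·(-2)^j·C(9,7-j)·(-1)^(7-j) for j from 0 to 3.
= (-36) + (-504) + (-1512) + (-1008) = -3060.

-3060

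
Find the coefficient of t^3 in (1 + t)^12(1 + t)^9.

1330

(1 + t)^12(1 + t)^9 = (1 + t)^21, so the coefficient of t^3 is C(21,3)·1^3 = 1330·1 = 1330.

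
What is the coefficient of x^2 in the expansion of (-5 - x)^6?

9375

The general term is C(6,j)·(-5)^j·(-x)^(6-j); the x^2 term has j = 4.
C(6,4) = 15.
Coefficient = C(6,4) · (-5)^4 = 15 · 625 = 9375.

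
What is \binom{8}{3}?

56

C(8,3) = (8·7·6) / 3! = 336 / 6 = 56.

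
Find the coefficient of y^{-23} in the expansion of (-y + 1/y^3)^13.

715

General term: C(13,j)·(-y)^j·(1/y^3)^(13-j), with y-exponent 1j − 3(13−j) = 4j − 39.
Set 4j − 39 = -23: j = 4.
C(13,4) = 715; (-1)^4 = 1; 1^9 = 1.
Coefficient = 715 · 1 · 1 = 715.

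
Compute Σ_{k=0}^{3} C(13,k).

378

1 + 13 + 78 + 286 = 378.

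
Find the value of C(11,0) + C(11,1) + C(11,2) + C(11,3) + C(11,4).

562

1 + 11 + 55 + 165 + 330 = 562.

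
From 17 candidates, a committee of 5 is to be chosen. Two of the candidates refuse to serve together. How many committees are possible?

5733

All 5-subsets: C(17,5) = 6188. Those containing both fixed elements: C(15,3) = 455.
6188 − 455 = 5733.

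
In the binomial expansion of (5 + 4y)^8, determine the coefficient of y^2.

7000000

The general term is C(8,j)·(5)^j·(4y)^(8-j); the y^2 term has j = 6.
C(8,6) = 28.
Coefficient = C(8,6) · 5^6 · 4^2 = 28 · 15625 · 16 = 7000000.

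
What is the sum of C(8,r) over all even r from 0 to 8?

128

Even-r terms of row 8 sum to 2^7 = 128.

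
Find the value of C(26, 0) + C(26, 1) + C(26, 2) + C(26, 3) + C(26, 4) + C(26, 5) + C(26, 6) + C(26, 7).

971712

1 + 26 + 325 + 2600 + 14950 + 65780 + 230230 + 657800 = 971712.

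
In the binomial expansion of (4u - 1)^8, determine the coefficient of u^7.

The general term is C(8,j)·(4u)^j·(-1)^(8-j); the u^7 term has j = 7.
C(8,7) = 8.
Coefficient = C(8,7) · 4^7 · (-1)^1 = 8 · 16384 · (-1) = -131072.

-131072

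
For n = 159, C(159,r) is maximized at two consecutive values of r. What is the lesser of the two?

For odd n = 159, C(159,r) peaks at r = (n−1)/2 and (n+1)/2; the lesser is 79.

79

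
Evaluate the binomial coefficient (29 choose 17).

51895935

C(29,17) = C(29,12) by symmetry.
C(29,12) = (29·28·27·26·25·24·23·22·21·20·19·18) / 12! = 24858235898496000 / 479001600 = 51895935.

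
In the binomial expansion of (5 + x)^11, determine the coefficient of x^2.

107421875

The general term is C(11,j)·(5)^j·(x)^(11-j); the x^2 term has j = 9.
C(11,9) = 55.
Coefficient = C(11,9) · 5^9 = 55 · 1953125 = 107421875.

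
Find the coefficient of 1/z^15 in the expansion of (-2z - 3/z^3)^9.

General term: C(9,j)·(-2z)^j·(-3/z^3)^(9-j), with z-exponent 1j − 3(9−j) = 4j − 27.
Set 4j − 27 = -15: j = 3.
C(9,3) = 84; (-2)^3 = -8; (-3)^6 = 729.
Coefficient = 84 · (-8) · 729 = -489888.

-489888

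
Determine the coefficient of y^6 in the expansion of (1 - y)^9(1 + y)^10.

-84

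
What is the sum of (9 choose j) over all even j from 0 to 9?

Even-j terms of row 9 sum to 2^8 = 256.

256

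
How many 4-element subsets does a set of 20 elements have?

4845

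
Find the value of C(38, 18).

C(38,18) = (38·37·36·35·34·33·32·31·30·29·28·27·26·25·24·23·22·21) / 18! = 214978908196382744494080000 / 6402373705728000 = 33578000610.

33578000610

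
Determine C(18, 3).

C(18,3) = (18·17·16) / 3! = 4896 / 6 = 816.

816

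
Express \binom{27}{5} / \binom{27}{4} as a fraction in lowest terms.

C(n,k+1)/C(n,k) = (n−k)/(k+1) = (27−4)/(4+1) = 23/5.

23/5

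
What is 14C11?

364

C(14,11) = C(14,3) by symmetry.
C(14,3) = (14·13·12) / 3! = 2184 / 6 = 364.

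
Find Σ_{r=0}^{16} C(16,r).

Setting x = 1 in (1+x)^16 gives Σ C(16,r) = 2^16 = 65536.

65536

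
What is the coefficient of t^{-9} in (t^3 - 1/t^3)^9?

84

General term: C(9,j)·(t^3)^j·(-1/t^3)^(9-j), with t-exponent 3j − 3(9−j) = 6j − 27.
Set 6j − 27 = -9: j = 3.
C(9,3) = 84; 1^3 = 1; (-1)^6 = 1.
Coefficient = 84 · 1 · 1 = 84.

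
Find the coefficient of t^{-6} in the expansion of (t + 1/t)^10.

45

General term: C(10,j)·(t)^j·(1/t)^(10-j), with t-exponent 1j − 1(10−j) = 2j − 10.
Set 2j − 10 = -6: j = 2.
C(10,2) = 45; 1^2 = 1; 1^8 = 1.
Coefficient = 45 · 1 · 1 = 45.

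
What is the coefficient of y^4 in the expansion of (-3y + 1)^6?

1215

The general term is C(6,j)·(-3y)^j·(1)^(6-j); the y^4 term has j = 4.
C(6,4) = 15.
Coefficient = C(6,4) · (-3)^4 = 15 · 81 = 1215.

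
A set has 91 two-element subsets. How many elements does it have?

n(n−1)/2 = 91 ⇒ n(n−1) = 182. Since 14·13 = 182, n = 14.

14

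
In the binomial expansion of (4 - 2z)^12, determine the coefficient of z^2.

The general term is C(12,j)·(4)^j·(-2z)^(12-j); the z^2 term has j = 10.
C(12,10) = 66.
Coefficient = C(12,10) · 4^10 · (-2)^2 = 66 · 1048576 · 4 = 276824064.

276824064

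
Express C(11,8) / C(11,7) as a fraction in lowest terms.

1/2

C(n,k+1)/C(n,k) = (n−k)/(k+1) = (11−7)/(7+1) = 4/8 = 1/2.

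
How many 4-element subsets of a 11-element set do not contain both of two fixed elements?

All 4-subsets: C(11,4) = 330. Those containing both fixed elements: C(9,2) = 36.
330 − 36 = 294.

294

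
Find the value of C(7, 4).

35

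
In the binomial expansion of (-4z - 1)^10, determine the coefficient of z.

The general term is C(10,j)·(-4z)^j·(-1)^(10-j); the z^1 term has j = 1.
C(10,1) = 10.
Coefficient = C(10,1) · (-4)^1 · (-1)^9 = 10 · (-4) · (-1) = 40.

40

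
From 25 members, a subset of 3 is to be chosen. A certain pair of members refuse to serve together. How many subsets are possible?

All 3-subsets: C(25,3) = 2300. Those containing both fixed elements: C(23,1) = 23.
2300 − 23 = 2277.

2277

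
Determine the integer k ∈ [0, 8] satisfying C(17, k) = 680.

3

C(17,k) increases on 0 ≤ k ≤ 8. C(17,2) = 136 and C(17,3) = 680, so k = 3.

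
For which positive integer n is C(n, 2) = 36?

n(n−1)/2 = 36 ⇒ n(n−1) = 72. Since 9·8 = 72, n = 9.

9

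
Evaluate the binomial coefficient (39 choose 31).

61523748

C(39,31) = C(39,8) by symmetry.
C(39,8) = (39·38·37·36·35·34·33·32) / 8! = 2480637519360 / 40320 = 61523748.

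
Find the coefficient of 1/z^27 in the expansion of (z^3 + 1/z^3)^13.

General term: C(13,j)·(z^3)^j·(1/z^3)^(13-j), with z-exponent 3j − 3(13−j) = 6j − 39.
Set 6j − 39 = -27: j = 2.
C(13,2) = 78; 1^2 = 1; 1^11 = 1.
Coefficient = 78 · 1 · 1 = 78.

78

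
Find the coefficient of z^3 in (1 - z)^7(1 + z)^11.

-24

Coefficient of z^3 = Σ_{j} C(7,j)·(-1)^j·C(11,3-j)·1^(3-j) for j from 0 to 3.
= 165 + (-385) + 231 + (-35) = -24.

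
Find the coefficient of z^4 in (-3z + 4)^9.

The general term is C(9,j)·(-3z)^j·(4)^(9-j); the z^4 term has j = 4.
C(9,4) = 126.
Coefficient = C(9,4) · (-3)^4 · 4^5 = 126 · 81 · 1024 = 10450944.

10450944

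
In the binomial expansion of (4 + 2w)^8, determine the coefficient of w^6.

28672

The general term is C(8,j)·(4)^j·(2w)^(8-j); the w^6 term has j = 2.
C(8,2) = 28.
Coefficient = C(8,2) · 4^2 · 2^6 = 28 · 16 · 64 = 28672.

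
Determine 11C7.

330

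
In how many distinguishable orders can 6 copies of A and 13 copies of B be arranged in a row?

Choose positions for the A's: C(19,6) = 27132.

27132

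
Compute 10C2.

45

C(10,2) = (10·9) / 2! = 90 / 2 = 45.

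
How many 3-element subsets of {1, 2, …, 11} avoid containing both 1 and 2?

156

All 3-subsets: C(11,3) = 165. Those containing both fixed elements: C(9,1) = 9.
165 − 9 = 156.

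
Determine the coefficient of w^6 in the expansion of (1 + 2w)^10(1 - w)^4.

-2316

Coefficient of w^6 = Σ_{j} C(10,j)·2^j·C(4,6-j)·(-1)^(6-j) for j from 2 to 6.
= 180 + (-3840) + 20160 + (-32256) + 13440 = -2316.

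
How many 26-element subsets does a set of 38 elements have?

2707475148

C(38,26) = C(38,12) by symmetry.
C(38,12) = (38·37·36·35·34·33·32·31·30·29·28·27) / 12! = 1296884927852236800 / 479001600 = 2707475148.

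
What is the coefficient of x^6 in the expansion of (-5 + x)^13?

The general term is C(13,j)·(-5)^j·(x)^(13-j); the x^6 term has j = 7.
C(13,7) = 1716.
Coefficient = C(13,7) · (-5)^7 = 1716 · (-78125) = -134062500.

-134062500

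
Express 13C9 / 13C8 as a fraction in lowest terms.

5/9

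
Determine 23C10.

1144066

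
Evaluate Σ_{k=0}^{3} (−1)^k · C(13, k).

-220

The partial alternating sum Σ_{k=0}^{3} (−1)^k C(13,k) = (−1)^3 C(12,3) = -220.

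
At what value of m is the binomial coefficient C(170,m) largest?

C(170,m) is maximized at m = 170/2 = 85.

85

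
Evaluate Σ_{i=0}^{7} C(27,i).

1285624

1 + 27 + 351 + 2925 + 17550 + 80730 + 296010 + 888030 = 1285624.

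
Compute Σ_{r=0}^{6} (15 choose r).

1 + 15 + 105 + 455 + 1365 + 3003 + 5005 = 9949.

9949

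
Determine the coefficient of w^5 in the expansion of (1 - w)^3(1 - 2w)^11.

Coefficient of w^5 = Σ_{j} C(3,j)·(-1)^j·C(11,5-j)·(-2)^(5-j) for j from 0 to 3.
= (-14784) + (-15840) + (-3960) + (-220) = -34804.

-34804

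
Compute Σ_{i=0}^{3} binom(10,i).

176

1 + 10 + 45 + 120 = 176.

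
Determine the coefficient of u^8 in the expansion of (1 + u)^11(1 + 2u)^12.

Coefficient of u^8 = Σ_{j} C(11,j)·1^j·C(12,8-j)·2^(8-j) for j from 0 to 8.
= 126720 + 1115136 + 3252480 + 4181760 + 2613600 + 813120 + 121968 + 7920 + 165 = 12232869.

12232869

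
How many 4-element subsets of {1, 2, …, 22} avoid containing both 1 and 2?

7125

All 4-subsets: C(22,4) = 7315. Those containing both fixed elements: C(20,2) = 190.
7315 − 190 = 7125.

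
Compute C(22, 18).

7315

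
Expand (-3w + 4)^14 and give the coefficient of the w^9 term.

The general term is C(14,j)·(-3w)^j·(4)^(14-j); the w^9 term has j = 9.
C(14,9) = 2002.
Coefficient = C(14,9) · (-3)^9 · 4^5 = 2002 · (-19683) · 1024 = -40351094784.

-40351094784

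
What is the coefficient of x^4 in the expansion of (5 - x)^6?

375

The general term is C(6,j)·(5)^j·(-x)^(6-j); the x^4 term has j = 2.
C(6,2) = 15.
Coefficient = C(6,2) · 5^2 = 15 · 25 = 375.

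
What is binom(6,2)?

C(6,2) = (6·5) / 2! = 30 / 2 = 15.

15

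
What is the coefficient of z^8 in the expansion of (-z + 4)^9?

36

The general term is C(9,j)·(-z)^j·(4)^(9-j); the z^8 term has j = 8.
C(9,8) = 9.
Coefficient = C(9,8) · 4^1 = 9 · 4 = 36.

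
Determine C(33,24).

C(33,24) = C(33,9) by symmetry.
C(33,9) = (33·32·31·30·29·28·27·26·25) / 9! = 13995229248000 / 362880 = 38567100.

38567100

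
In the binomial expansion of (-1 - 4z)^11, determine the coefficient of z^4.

-84480

The general term is C(11,j)·(-1)^j·(-4z)^(11-j); the z^4 term has j = 7.
C(11,7) = 330.
Coefficient = C(11,7) · (-1)^7 · (-4)^4 = 330 · (-1) · 256 = -84480.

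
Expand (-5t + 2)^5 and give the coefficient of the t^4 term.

6250

The general term is C(5,j)·(-5t)^j·(2)^(5-j); the t^4 term has j = 4.
C(5,4) = 5.
Coefficient = C(5,4) · (-5)^4 · 2^1 = 5 · 625 · 2 = 6250.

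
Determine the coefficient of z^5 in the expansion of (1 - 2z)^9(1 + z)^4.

Coefficient of z^5 = Σ_{j} C(9,j)·(-2)^j·C(4,5-j)·1^(5-j) for j from 1 to 5.
= (-18) + 576 + (-4032) + 8064 + (-4032) = 558.

558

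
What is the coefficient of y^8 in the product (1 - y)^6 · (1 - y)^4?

(1 - y)^6(1 - y)^4 = (1 - y)^10, so the coefficient of y^8 is C(10,8)·(-1)^8 = 45·1 = 45.

45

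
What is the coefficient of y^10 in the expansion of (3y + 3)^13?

455976378

The general term is C(13,j)·(3y)^j·(3)^(13-j); the y^10 term has j = 10.
C(13,10) = 286.
Coefficient = C(13,10) · 3^10 · 3^3 = 286 · 59049 · 27 = 455976378.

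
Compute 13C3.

C(13,3) = (13·12·11) / 3! = 1716 / 6 = 286.

286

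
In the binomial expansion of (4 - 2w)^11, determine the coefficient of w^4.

The general term is C(11,j)·(4)^j·(-2w)^(11-j); the w^4 term has j = 7.
C(11,7) = 330.
Coefficient = C(11,7) · 4^7 · (-2)^4 = 330 · 16384 · 16 = 86507520.

86507520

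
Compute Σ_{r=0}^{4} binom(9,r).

256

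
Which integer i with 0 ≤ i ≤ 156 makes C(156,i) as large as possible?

C(156,i) is maximized at i = 156/2 = 78.

78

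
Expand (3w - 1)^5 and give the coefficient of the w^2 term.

-90

The general term is C(5,j)·(3w)^j·(-1)^(5-j); the w^2 term has j = 2.
C(5,2) = 10.
Coefficient = C(5,2) · 3^2 · (-1)^3 = 10 · 9 · (-1) = -90.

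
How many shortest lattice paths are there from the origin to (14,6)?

Each path is a sequence of 20 steps with 14 rights: C(20,14) = 38760.

38760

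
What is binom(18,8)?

43758

C(18,8) = (18·17·16·15·14·13·12·11) / 8! = 1764322560 / 40320 = 43758.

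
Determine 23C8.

C(23,8) = (23·22·21·20·19·18·17·16) / 8! = 19769460480 / 40320 = 490314.

490314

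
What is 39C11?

C(39,11) = (39·38·37·36·35·34·33·32·31·30·29) / 11! = 66902793897139200 / 39916800 = 1676056044.

1676056044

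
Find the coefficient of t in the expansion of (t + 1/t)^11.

462

General term: C(11,j)·(t)^j·(1/t)^(11-j), with t-exponent 1j − 1(11−j) = 2j − 11.
Set 2j − 11 = 1: j = 6.
C(11,6) = 462; 1^6 = 1; 1^5 = 1.
Coefficient = 462 · 1 · 1 = 462.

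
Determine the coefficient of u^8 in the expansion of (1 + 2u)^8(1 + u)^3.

10496

Coefficient of u^8 = Σ_{j} C(8,j)·2^j·C(3,8-j)·1^(8-j) for j from 5 to 8.
= 1792 + 5376 + 3072 + 256 = 10496.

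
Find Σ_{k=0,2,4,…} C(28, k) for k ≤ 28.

134217728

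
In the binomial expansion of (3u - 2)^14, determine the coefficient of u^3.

The general term is C(14,j)·(3u)^j·(-2)^(14-j); the u^3 term has j = 3.
C(14,3) = 364.
Coefficient = C(14,3) · 3^3 · (-2)^11 = 364 · 27 · (-2048) = -20127744.

-20127744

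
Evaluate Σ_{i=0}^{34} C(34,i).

17179869184

Setting x = 1 in (1+x)^34 gives Σ C(34,i) = 2^34 = 17179869184.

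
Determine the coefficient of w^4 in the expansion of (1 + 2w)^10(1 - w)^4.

Coefficient of w^4 = Σ_{j} C(10,j)·2^j·C(4,4-j)·(-1)^(4-j) for j from 0 to 4.
= 1 + (-80) + 1080 + (-3840) + 3360 = 521.

521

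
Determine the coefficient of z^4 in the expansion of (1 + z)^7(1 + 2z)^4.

1059

Coefficient of z^4 = Σ_{j} C(7,j)·1^j·C(4,4-j)·2^(4-j) for j from 0 to 4.
= 16 + 224 + 504 + 280 + 35 = 1059.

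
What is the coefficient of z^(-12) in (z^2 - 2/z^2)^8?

General term: C(8,j)·(z^2)^j·(-2/z^2)^(8-j), with z-exponent 2j − 2(8−j) = 4j − 16.
Set 4j − 16 = -12: j = 1.
C(8,1) = 8; 1^1 = 1; (-2)^7 = -128.
Coefficient = 8 · 1 · (-128) = -1024.

-1024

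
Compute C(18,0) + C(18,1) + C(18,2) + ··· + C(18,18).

Setting x = 1 in (1+x)^18 gives Σ C(18,i) = 2^18 = 262144.

262144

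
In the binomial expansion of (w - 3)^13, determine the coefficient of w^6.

-3752892

The general term is C(13,j)·(w)^j·(-3)^(13-j); the w^6 term has j = 6.
C(13,6) = 1716.
Coefficient = C(13,6) · (-3)^7 = 1716 · (-2187) = -3752892.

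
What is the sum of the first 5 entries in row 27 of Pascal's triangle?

1 + 27 + 351 + 2925 + 17550 = 20854.

20854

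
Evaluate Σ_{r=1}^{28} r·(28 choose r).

Since r·C(28,r) = 28·C(27,r−1), the sum is 28·2^27 = 28·134217728 = 3758096384.

3758096384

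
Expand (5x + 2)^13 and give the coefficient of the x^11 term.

The general term is C(13,j)·(5x)^j·(2)^(13-j); the x^11 term has j = 11.
C(13,11) = 78.
Coefficient = C(13,11) · 5^11 · 2^2 = 78 · 48828125 · 4 = 15234375000.

15234375000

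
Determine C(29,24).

118755

C(29,24) = C(29,5) by symmetry.
C(29,5) = (29·28·27·26·25) / 5! = 14250600 / 120 = 118755.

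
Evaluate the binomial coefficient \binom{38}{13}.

5414950296

C(38,13) = (38·37·36·35·34·33·32·31·30·29·28·27·26) / 13! = 33719008124158156800 / 6227020800 = 5414950296.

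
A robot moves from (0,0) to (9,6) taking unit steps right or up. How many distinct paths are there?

5005

Each path is a sequence of 15 steps with 9 rights: C(15,9) = 5005.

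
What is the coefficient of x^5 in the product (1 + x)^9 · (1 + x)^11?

15504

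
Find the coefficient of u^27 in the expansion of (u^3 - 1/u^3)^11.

-11

General term: C(11,j)·(u^3)^j·(-1/u^3)^(11-j), with u-exponent 3j − 3(11−j) = 6j − 33.
Set 6j − 33 = 27: j = 10.
C(11,10) = 11; 1^10 = 1; (-1)^1 = -1.
Coefficient = 11 · 1 · (-1) = -11.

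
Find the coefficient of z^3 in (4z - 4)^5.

10240

The general term is C(5,j)·(4z)^j·(-4)^(5-j); the z^3 term has j = 3.
C(5,3) = 10.
Coefficient = C(5,3) · 4^3 · (-4)^2 = 10 · 64 · 16 = 10240.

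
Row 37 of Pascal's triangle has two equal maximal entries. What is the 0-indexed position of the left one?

For odd n = 37, C(37,k) peaks at k = (n−1)/2 and (n+1)/2; the smaller is 18.

18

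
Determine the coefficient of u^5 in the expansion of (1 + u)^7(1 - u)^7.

Coefficient of u^5 = Σ_{j} C(7,j)·1^j·C(7,5-j)·(-1)^(5-j) for j from 0 to 5.
= (-21) + 245 + (-735) + 735 + (-245) + 21 = 0.

0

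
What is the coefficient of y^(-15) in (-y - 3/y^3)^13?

-3752892

General term: C(13,j)·(-y)^j·(-3/y^3)^(13-j), with y-exponent 1j − 3(13−j) = 4j − 39.
Set 4j − 39 = -15: j = 6.
C(13,6) = 1716; (-1)^6 = 1; (-3)^7 = -2187.
Coefficient = 1716 · 1 · (-2187) = -3752892.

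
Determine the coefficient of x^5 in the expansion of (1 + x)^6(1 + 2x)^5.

2668

Coefficient of x^5 = Σ_{j} C(6,j)·1^j·C(5,5-j)·2^(5-j) for j from 0 to 5.
= 32 + 480 + 1200 + 800 + 150 + 6 = 2668.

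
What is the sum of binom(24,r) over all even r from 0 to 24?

Even-r terms of row 24 sum to 2^23 = 8388608.

8388608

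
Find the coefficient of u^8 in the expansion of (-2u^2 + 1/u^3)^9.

-4608

General term: C(9,j)·(-2u^2)^j·(1/u^3)^(9-j), with u-exponent 2j − 3(9−j) = 5j − 27.
Set 5j − 27 = 8: j = 7.
C(9,7) = 36; (-2)^7 = -128; 1^2 = 1.
Coefficient = 36 · (-128) · 1 = -4608.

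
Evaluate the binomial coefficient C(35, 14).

2319959400

C(35,14) = (35·34·33·32·31·30·29·28·27·26·25·24·23·22) / 14! = 202250096145377280000 / 87178291200 = 2319959400.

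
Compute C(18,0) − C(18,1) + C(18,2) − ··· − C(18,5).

-6188

The partial alternating sum Σ_{k=0}^{5} (−1)^k C(18,k) = (−1)^5 C(17,5) = -6188.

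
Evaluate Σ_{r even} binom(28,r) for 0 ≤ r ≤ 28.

134217728

Half of (1+1)^28 + (1−1)^28 gives the even-index sum: 2^27 = 134217728.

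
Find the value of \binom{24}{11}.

2496144

C(24,11) = (24·23·22·21·20·19·18·17·16·15·14) / 11! = 99638080819200 / 39916800 = 2496144.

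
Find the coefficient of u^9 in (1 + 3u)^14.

39405366

The general term is C(14,j)·(1)^j·(3u)^(14-j); the u^9 term has j = 5.
C(14,5) = 2002.
Coefficient = C(14,5) · 3^9 = 2002 · 19683 = 39405366.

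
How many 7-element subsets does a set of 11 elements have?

330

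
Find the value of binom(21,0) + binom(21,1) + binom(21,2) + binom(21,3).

1562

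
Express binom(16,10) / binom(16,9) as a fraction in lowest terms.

7/10

C(n,k+1)/C(n,k) = (n−k)/(k+1) = (16−9)/(9+1) = 7/10.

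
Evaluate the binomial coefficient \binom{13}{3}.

C(13,3) = (13·12·11) / 3! = 1716 / 6 = 286.

286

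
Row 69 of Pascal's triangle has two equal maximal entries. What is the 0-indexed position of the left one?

34

For odd n = 69, C(69,j) peaks at j = (n−1)/2 and (n+1)/2; the lesser is 34.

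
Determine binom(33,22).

193536720

C(33,22) = C(33,11) by symmetry.
C(33,11) = (33·32·31·30·29·28·27·26·25·24·23) / 11! = 7725366544896000 / 39916800 = 193536720.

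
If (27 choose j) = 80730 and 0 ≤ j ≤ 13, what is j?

5

C(27,j) increases on 0 ≤ j ≤ 13. C(27,4) = 17550 and C(27,5) = 80730, so j = 5.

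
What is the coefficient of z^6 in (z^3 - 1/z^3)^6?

15

General term: C(6,j)·(z^3)^j·(-1/z^3)^(6-j), with z-exponent 3j − 3(6−j) = 6j − 18.
Set 6j − 18 = 6: j = 4.
C(6,4) = 15; 1^4 = 1; (-1)^2 = 1.
Coefficient = 15 · 1 · 1 = 15.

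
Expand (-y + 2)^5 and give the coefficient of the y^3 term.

-40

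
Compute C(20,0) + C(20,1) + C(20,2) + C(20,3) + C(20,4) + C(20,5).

21700

1 + 20 + 190 + 1140 + 4845 + 15504 = 21700.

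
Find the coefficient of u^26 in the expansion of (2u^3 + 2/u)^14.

16400384

General term: C(14,j)·(2u^3)^j·(2/u)^(14-j), with u-exponent 3j − 1(14−j) = 4j − 14.
Set 4j − 14 = 26: j = 10.
C(14,10) = 1001; 2^10 = 1024; 2^4 = 16.
Coefficient = 1001 · 1024 · 16 = 16400384.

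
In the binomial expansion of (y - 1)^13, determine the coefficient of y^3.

The general term is C(13,j)·(y)^j·(-1)^(13-j); the y^3 term has j = 3.
C(13,3) = 286.
Coefficient = C(13,3) = 286.

286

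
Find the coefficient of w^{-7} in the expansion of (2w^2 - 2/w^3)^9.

-64512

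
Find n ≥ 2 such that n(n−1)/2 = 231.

22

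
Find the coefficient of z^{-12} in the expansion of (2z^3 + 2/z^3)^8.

General term: C(8,j)·(2z^3)^j·(2/z^3)^(8-j), with z-exponent 3j − 3(8−j) = 6j − 24.
Set 6j − 24 = -12: j = 2.
C(8,2) = 28; 2^2 = 4; 2^6 = 64.
Coefficient = 28 · 4 · 64 = 7168.

7168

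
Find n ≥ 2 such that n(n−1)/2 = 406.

n(n−1)/2 = 406 ⇒ n(n−1) = 812. Since 29·28 = 812, n = 29.

29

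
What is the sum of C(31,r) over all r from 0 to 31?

2147483648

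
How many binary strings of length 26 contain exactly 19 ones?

Choose the 19 positions: C(26,19) = 657800.

657800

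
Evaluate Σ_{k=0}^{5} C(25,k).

1 + 25 + 300 + 2300 + 12650 + 53130 = 68406.

68406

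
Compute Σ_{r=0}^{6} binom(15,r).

1 + 15 + 105 + 455 + 1365 + 3003 + 5005 = 9949.

9949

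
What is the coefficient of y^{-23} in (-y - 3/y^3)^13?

General term: C(13,j)·(-y)^j·(-3/y^3)^(13-j), with y-exponent 1j − 3(13−j) = 4j − 39.
Set 4j − 39 = -23: j = 4.
C(13,4) = 715; (-1)^4 = 1; (-3)^9 = -19683.
Coefficient = 715 · 1 · (-19683) = -14073345.

-14073345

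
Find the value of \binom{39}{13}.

8122425444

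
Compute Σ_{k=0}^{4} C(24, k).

1 + 24 + 276 + 2024 + 10626 = 12951.

12951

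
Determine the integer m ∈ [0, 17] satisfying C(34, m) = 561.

2

C(34,m) increases on 0 ≤ m ≤ 17. C(34,1) = 34 and C(34,2) = 561, so m = 2.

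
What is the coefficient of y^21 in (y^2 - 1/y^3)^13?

-13

General term: C(13,j)·(y^2)^j·(-1/y^3)^(13-j), with y-exponent 2j − 3(13−j) = 5j − 39.
Set 5j − 39 = 21: j = 12.
C(13,12) = 13; 1^12 = 1; (-1)^1 = -1.
Coefficient = 13 · 1 · (-1) = -13.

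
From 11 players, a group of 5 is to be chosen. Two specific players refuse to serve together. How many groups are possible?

All 5-subsets: C(11,5) = 462. Those containing both fixed elements: C(9,3) = 84.
462 − 84 = 378.

378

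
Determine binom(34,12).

C(34,12) = (34·33·32·31·30·29·28·27·26·25·24·23) / 12! = 262662462526464000 / 479001600 = 548354040.

548354040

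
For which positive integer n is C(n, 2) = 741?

39

n(n−1)/2 = 741 ⇒ n(n−1) = 1482. Since 39·38 = 1482, n = 39.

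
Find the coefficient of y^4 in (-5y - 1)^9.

The general term is C(9,j)·(-5y)^j·(-1)^(9-j); the y^4 term has j = 4.
C(9,4) = 126.
Coefficient = C(9,4) · (-5)^4 · (-1)^5 = 126 · 625 · (-1) = -78750.

-78750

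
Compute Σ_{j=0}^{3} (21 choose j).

1562

1 + 21 + 210 + 1330 = 1562.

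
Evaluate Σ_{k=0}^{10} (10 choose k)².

184756

Σ C(10,k)² is the coefficient of x^10 in (1+x)^10(1+x)^10 = (1+x)^20, i.e. C(20,10) = 184756.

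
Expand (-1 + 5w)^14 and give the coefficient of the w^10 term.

9775390625

The general term is C(14,j)·(-1)^j·(5w)^(14-j); the w^10 term has j = 4.
C(14,4) = 1001.
Coefficient = C(14,4) · 5^10 = 1001 · 9765625 = 9775390625.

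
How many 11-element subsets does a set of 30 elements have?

54627300

C(30,11) = (30·29·28·27·26·25·24·23·22·21·20) / 11! = 2180547008640000 / 39916800 = 54627300.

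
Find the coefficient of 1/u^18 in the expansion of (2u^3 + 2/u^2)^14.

1490944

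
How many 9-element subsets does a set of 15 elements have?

C(15,9) = C(15,6) by symmetry.
C(15,6) = (15·14·13·12·11·10) / 6! = 3603600 / 720 = 5005.

5005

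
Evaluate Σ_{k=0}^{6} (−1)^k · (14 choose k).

The partial alternating sum Σ_{k=0}^{6} (−1)^k C(14,k) = (−1)^6 C(13,6) = 1716.

1716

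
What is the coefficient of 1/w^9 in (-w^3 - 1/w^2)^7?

General term: C(7,j)·(-w^3)^j·(-1/w^2)^(7-j), with w-exponent 3j − 2(7−j) = 5j − 14.
Set 5j − 14 = -9: j = 1.
C(7,1) = 7; (-1)^1 = -1; (-1)^6 = 1.
Coefficient = 7 · (-1) · 1 = -7.

-7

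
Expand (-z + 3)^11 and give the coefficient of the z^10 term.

33

The general term is C(11,j)·(-z)^j·(3)^(11-j); the z^10 term has j = 10.
C(11,10) = 11.
Coefficient = C(11,10) · 3^1 = 11 · 3 = 33.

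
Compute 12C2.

66

C(12,2) = (12·11) / 2! = 132 / 2 = 66.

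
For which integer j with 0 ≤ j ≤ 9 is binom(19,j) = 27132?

6

C(19,j) increases on 0 ≤ j ≤ 9. C(19,5) = 11628 and C(19,6) = 27132, so j = 6.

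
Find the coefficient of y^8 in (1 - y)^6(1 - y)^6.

495

(1 - y)^6(1 - y)^6 = (1 - y)^12, so the coefficient of y^8 is C(12,8)·(-1)^8 = 495·1 = 495.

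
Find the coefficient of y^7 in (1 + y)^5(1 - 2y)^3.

-28

Coefficient of y^7 = Σ_{j} C(5,j)·1^j·C(3,7-j)·(-2)^(7-j) for j from 4 to 5.
= (-40) + 12 = -28.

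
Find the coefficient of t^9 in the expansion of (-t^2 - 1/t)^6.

General term: C(6,j)·(-t^2)^j·(-1/t)^(6-j), with t-exponent 2j − 1(6−j) = 3j − 6.
Set 3j − 6 = 9: j = 5.
C(6,5) = 6; (-1)^5 = -1; (-1)^1 = -1.
Coefficient = 6 · (-1) · (-1) = 6.

6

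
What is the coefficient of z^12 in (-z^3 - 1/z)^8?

General term: C(8,j)·(-z^3)^j·(-1/z)^(8-j), with z-exponent 3j − 1(8−j) = 4j − 8.
Set 4j − 8 = 12: j = 5.
C(8,5) = 56; (-1)^5 = -1; (-1)^3 = -1.
Coefficient = 56 · (-1) · (-1) = 56.

56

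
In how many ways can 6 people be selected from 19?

This is C(19,6) = 27132.

27132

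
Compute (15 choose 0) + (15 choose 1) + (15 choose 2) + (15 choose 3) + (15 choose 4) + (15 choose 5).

1 + 15 + 105 + 455 + 1365 + 3003 = 4944.

4944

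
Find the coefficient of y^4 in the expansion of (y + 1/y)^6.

6

General term: C(6,j)·(y)^j·(1/y)^(6-j), with y-exponent 1j − 1(6−j) = 2j − 6.
Set 2j − 6 = 4: j = 5.
C(6,5) = 6; 1^5 = 1; 1^1 = 1.
Coefficient = 6 · 1 · 1 = 6.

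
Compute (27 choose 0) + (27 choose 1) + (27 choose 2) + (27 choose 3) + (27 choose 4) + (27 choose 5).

101584

1 + 27 + 351 + 2925 + 17550 + 80730 = 101584.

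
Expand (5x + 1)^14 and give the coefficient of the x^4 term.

The general term is C(14,j)·(5x)^j·(1)^(14-j); the x^4 term has j = 4.
C(14,4) = 1001.
Coefficient = C(14,4) · 5^4 = 1001 · 625 = 625625.

625625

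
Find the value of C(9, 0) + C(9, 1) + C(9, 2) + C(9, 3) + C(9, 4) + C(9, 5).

1 + 9 + 36 + 84 + 126 + 126 = 382.

382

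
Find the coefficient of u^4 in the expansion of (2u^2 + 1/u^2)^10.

13440

General term: C(10,j)·(2u^2)^j·(1/u^2)^(10-j), with u-exponent 2j − 2(10−j) = 4j − 20.
Set 4j − 20 = 4: j = 6.
C(10,6) = 210; 2^6 = 64; 1^4 = 1.
Coefficient = 210 · 64 · 1 = 13440.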